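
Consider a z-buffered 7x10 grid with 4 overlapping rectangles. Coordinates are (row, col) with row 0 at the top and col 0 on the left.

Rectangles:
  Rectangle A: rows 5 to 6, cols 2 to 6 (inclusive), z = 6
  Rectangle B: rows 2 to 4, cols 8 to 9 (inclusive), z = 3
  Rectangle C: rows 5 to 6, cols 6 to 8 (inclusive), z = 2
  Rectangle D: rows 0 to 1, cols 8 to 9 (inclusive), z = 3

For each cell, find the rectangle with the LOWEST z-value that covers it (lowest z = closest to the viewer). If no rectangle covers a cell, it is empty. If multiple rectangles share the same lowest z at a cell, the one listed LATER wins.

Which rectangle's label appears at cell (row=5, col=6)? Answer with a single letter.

Check cell (5,6):
  A: rows 5-6 cols 2-6 z=6 -> covers; best now A (z=6)
  B: rows 2-4 cols 8-9 -> outside (row miss)
  C: rows 5-6 cols 6-8 z=2 -> covers; best now C (z=2)
  D: rows 0-1 cols 8-9 -> outside (row miss)
Winner: C at z=2

Answer: C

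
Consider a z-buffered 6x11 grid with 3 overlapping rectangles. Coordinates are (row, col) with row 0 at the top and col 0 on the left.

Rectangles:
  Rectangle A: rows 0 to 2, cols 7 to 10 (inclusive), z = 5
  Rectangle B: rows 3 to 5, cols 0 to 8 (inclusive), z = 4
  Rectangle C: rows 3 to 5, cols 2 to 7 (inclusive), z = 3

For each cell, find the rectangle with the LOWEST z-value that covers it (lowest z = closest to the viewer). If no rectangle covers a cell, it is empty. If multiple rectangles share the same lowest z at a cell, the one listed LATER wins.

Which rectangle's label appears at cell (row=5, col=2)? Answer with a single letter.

Check cell (5,2):
  A: rows 0-2 cols 7-10 -> outside (row miss)
  B: rows 3-5 cols 0-8 z=4 -> covers; best now B (z=4)
  C: rows 3-5 cols 2-7 z=3 -> covers; best now C (z=3)
Winner: C at z=3

Answer: C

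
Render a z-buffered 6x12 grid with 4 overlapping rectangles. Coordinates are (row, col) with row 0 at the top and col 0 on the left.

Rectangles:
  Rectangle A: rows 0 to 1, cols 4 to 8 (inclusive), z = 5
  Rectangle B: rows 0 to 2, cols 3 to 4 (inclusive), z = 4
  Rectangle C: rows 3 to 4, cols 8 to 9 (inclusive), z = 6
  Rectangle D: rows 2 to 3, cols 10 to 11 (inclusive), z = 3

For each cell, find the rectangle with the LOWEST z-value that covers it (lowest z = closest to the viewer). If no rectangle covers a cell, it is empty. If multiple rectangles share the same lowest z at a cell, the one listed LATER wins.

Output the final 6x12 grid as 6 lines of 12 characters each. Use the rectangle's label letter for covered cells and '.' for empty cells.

...BBAAAA...
...BBAAAA...
...BB.....DD
........CCDD
........CC..
............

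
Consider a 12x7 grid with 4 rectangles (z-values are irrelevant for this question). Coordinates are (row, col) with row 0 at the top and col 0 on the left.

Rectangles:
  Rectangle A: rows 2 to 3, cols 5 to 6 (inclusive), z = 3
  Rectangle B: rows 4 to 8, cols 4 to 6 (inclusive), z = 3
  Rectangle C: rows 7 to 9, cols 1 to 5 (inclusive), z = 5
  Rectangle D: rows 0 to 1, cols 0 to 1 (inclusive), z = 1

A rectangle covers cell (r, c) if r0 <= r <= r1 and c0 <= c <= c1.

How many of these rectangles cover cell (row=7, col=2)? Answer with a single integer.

Check cell (7,2):
  A: rows 2-3 cols 5-6 -> outside (row miss)
  B: rows 4-8 cols 4-6 -> outside (col miss)
  C: rows 7-9 cols 1-5 -> covers
  D: rows 0-1 cols 0-1 -> outside (row miss)
Count covering = 1

Answer: 1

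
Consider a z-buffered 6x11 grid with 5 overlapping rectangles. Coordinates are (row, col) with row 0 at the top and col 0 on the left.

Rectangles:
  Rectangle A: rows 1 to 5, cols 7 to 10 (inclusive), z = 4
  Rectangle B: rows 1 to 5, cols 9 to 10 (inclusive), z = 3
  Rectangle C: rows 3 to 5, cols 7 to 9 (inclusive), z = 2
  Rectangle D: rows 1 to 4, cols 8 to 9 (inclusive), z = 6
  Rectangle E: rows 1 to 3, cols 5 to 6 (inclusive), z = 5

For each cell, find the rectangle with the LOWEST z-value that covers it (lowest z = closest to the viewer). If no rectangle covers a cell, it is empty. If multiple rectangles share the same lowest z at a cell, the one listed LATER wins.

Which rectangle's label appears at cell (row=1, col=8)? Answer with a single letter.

Check cell (1,8):
  A: rows 1-5 cols 7-10 z=4 -> covers; best now A (z=4)
  B: rows 1-5 cols 9-10 -> outside (col miss)
  C: rows 3-5 cols 7-9 -> outside (row miss)
  D: rows 1-4 cols 8-9 z=6 -> covers; best now A (z=4)
  E: rows 1-3 cols 5-6 -> outside (col miss)
Winner: A at z=4

Answer: A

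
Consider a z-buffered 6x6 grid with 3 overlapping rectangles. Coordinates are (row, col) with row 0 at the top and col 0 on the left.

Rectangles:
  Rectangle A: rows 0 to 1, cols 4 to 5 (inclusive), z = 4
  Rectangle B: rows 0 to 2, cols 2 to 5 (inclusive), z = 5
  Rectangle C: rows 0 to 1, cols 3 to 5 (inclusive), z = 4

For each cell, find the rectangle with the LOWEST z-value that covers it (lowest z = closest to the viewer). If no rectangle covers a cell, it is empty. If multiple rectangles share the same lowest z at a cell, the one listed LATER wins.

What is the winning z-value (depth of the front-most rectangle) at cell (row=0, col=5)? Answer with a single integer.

Answer: 4

Derivation:
Check cell (0,5):
  A: rows 0-1 cols 4-5 z=4 -> covers; best now A (z=4)
  B: rows 0-2 cols 2-5 z=5 -> covers; best now A (z=4)
  C: rows 0-1 cols 3-5 z=4 -> covers; best now C (z=4)
Winner: C at z=4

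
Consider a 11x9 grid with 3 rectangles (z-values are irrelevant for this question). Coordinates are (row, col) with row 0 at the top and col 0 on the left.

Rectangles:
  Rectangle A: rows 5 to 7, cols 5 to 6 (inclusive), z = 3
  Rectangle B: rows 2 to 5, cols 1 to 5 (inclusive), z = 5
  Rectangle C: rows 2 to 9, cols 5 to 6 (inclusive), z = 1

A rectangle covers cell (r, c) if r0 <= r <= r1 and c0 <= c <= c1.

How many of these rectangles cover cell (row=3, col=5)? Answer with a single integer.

Answer: 2

Derivation:
Check cell (3,5):
  A: rows 5-7 cols 5-6 -> outside (row miss)
  B: rows 2-5 cols 1-5 -> covers
  C: rows 2-9 cols 5-6 -> covers
Count covering = 2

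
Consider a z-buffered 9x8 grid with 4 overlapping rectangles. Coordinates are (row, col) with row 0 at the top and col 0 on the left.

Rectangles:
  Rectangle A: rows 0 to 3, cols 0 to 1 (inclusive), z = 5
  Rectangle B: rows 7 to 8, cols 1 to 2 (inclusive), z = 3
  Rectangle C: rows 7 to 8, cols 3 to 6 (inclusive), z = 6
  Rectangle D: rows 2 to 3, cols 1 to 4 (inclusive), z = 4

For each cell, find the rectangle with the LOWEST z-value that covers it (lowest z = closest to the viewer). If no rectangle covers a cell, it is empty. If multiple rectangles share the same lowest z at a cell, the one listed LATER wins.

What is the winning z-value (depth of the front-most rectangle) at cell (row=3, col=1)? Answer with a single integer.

Check cell (3,1):
  A: rows 0-3 cols 0-1 z=5 -> covers; best now A (z=5)
  B: rows 7-8 cols 1-2 -> outside (row miss)
  C: rows 7-8 cols 3-6 -> outside (row miss)
  D: rows 2-3 cols 1-4 z=4 -> covers; best now D (z=4)
Winner: D at z=4

Answer: 4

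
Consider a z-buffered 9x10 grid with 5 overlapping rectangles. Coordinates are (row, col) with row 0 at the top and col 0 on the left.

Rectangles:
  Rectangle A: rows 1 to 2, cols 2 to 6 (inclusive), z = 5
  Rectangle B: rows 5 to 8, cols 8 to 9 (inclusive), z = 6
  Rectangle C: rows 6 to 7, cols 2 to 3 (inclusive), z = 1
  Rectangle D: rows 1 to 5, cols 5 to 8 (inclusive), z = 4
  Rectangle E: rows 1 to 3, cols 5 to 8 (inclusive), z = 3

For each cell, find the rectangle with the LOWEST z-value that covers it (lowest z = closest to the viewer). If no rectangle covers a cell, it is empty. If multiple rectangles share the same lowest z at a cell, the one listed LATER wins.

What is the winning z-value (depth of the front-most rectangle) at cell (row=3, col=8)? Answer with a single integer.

Answer: 3

Derivation:
Check cell (3,8):
  A: rows 1-2 cols 2-6 -> outside (row miss)
  B: rows 5-8 cols 8-9 -> outside (row miss)
  C: rows 6-7 cols 2-3 -> outside (row miss)
  D: rows 1-5 cols 5-8 z=4 -> covers; best now D (z=4)
  E: rows 1-3 cols 5-8 z=3 -> covers; best now E (z=3)
Winner: E at z=3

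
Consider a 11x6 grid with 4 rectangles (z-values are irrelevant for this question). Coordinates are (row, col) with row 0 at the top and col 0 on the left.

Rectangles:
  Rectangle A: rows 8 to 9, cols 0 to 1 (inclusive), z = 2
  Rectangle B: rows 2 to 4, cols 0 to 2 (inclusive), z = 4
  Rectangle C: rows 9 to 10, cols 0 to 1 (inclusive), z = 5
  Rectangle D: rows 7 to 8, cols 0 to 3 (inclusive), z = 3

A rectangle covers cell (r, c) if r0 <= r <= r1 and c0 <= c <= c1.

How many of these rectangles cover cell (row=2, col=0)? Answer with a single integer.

Check cell (2,0):
  A: rows 8-9 cols 0-1 -> outside (row miss)
  B: rows 2-4 cols 0-2 -> covers
  C: rows 9-10 cols 0-1 -> outside (row miss)
  D: rows 7-8 cols 0-3 -> outside (row miss)
Count covering = 1

Answer: 1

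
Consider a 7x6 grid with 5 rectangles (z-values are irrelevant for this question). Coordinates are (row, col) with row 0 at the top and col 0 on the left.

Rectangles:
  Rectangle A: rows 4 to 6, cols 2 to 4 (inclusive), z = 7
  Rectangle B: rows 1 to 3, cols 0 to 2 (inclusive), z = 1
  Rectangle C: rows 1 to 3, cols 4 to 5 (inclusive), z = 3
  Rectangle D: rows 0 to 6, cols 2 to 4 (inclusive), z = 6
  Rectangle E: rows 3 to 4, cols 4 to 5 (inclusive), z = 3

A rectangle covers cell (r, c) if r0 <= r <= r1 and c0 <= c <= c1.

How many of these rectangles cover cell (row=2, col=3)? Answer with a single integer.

Check cell (2,3):
  A: rows 4-6 cols 2-4 -> outside (row miss)
  B: rows 1-3 cols 0-2 -> outside (col miss)
  C: rows 1-3 cols 4-5 -> outside (col miss)
  D: rows 0-6 cols 2-4 -> covers
  E: rows 3-4 cols 4-5 -> outside (row miss)
Count covering = 1

Answer: 1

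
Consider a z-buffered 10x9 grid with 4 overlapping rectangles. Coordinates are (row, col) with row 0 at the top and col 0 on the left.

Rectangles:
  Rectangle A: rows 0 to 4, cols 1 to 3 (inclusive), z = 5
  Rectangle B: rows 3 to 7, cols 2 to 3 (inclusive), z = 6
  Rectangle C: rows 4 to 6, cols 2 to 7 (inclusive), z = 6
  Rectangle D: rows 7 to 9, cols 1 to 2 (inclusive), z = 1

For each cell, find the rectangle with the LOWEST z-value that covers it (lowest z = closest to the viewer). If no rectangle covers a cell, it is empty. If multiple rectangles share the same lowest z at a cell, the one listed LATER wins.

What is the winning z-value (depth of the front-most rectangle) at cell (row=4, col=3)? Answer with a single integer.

Answer: 5

Derivation:
Check cell (4,3):
  A: rows 0-4 cols 1-3 z=5 -> covers; best now A (z=5)
  B: rows 3-7 cols 2-3 z=6 -> covers; best now A (z=5)
  C: rows 4-6 cols 2-7 z=6 -> covers; best now A (z=5)
  D: rows 7-9 cols 1-2 -> outside (row miss)
Winner: A at z=5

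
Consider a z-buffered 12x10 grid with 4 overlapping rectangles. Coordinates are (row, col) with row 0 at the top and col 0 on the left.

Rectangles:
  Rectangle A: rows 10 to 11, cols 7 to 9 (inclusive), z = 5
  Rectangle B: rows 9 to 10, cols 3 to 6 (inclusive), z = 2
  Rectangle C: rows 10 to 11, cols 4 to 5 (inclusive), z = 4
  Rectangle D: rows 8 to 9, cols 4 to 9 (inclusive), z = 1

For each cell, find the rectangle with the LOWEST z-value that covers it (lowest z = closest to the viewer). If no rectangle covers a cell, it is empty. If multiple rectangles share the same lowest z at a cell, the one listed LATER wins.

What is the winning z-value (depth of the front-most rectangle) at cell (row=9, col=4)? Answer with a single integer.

Answer: 1

Derivation:
Check cell (9,4):
  A: rows 10-11 cols 7-9 -> outside (row miss)
  B: rows 9-10 cols 3-6 z=2 -> covers; best now B (z=2)
  C: rows 10-11 cols 4-5 -> outside (row miss)
  D: rows 8-9 cols 4-9 z=1 -> covers; best now D (z=1)
Winner: D at z=1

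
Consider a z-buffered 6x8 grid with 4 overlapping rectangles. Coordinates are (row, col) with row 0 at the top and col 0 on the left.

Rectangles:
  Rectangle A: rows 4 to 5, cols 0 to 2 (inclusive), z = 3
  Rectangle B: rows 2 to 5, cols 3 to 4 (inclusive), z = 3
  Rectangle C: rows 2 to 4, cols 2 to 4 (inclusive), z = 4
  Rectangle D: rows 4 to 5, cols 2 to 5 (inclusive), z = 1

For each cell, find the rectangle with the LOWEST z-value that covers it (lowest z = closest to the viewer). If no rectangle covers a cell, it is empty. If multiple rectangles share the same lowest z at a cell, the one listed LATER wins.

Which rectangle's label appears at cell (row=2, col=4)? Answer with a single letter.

Check cell (2,4):
  A: rows 4-5 cols 0-2 -> outside (row miss)
  B: rows 2-5 cols 3-4 z=3 -> covers; best now B (z=3)
  C: rows 2-4 cols 2-4 z=4 -> covers; best now B (z=3)
  D: rows 4-5 cols 2-5 -> outside (row miss)
Winner: B at z=3

Answer: B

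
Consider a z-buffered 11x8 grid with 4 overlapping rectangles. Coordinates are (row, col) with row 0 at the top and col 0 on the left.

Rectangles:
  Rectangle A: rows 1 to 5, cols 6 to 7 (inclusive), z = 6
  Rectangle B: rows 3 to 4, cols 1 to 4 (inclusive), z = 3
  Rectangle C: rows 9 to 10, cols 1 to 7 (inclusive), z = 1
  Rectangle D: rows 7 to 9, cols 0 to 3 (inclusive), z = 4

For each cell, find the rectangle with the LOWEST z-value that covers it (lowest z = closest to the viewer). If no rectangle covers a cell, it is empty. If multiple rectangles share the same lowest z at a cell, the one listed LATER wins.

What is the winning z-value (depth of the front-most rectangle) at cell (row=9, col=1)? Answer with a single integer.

Answer: 1

Derivation:
Check cell (9,1):
  A: rows 1-5 cols 6-7 -> outside (row miss)
  B: rows 3-4 cols 1-4 -> outside (row miss)
  C: rows 9-10 cols 1-7 z=1 -> covers; best now C (z=1)
  D: rows 7-9 cols 0-3 z=4 -> covers; best now C (z=1)
Winner: C at z=1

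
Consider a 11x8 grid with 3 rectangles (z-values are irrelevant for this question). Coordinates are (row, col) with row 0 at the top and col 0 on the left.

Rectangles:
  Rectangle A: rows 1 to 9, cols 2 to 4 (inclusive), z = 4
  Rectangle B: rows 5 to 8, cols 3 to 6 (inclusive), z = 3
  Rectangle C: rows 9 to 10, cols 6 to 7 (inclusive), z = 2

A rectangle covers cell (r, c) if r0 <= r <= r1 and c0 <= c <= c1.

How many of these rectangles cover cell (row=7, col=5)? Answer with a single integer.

Check cell (7,5):
  A: rows 1-9 cols 2-4 -> outside (col miss)
  B: rows 5-8 cols 3-6 -> covers
  C: rows 9-10 cols 6-7 -> outside (row miss)
Count covering = 1

Answer: 1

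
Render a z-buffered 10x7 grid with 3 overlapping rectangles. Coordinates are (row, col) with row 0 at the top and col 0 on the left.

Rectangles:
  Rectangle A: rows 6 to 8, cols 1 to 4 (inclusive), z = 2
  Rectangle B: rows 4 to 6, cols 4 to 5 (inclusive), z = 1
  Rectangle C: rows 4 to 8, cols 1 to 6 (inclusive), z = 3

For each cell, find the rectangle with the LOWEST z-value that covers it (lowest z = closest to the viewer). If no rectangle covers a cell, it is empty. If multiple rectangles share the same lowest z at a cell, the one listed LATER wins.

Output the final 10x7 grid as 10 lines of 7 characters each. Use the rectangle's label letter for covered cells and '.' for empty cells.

.......
.......
.......
.......
.CCCBBC
.CCCBBC
.AAABBC
.AAAACC
.AAAACC
.......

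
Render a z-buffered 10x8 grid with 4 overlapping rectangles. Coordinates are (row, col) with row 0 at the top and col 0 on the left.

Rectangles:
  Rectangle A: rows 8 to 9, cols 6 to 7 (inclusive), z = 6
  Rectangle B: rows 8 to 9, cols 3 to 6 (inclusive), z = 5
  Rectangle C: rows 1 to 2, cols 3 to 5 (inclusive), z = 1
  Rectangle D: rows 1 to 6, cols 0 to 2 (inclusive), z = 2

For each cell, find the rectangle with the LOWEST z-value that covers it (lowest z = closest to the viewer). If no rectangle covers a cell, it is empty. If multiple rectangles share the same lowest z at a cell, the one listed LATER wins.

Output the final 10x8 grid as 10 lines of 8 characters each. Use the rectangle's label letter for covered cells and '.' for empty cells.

........
DDDCCC..
DDDCCC..
DDD.....
DDD.....
DDD.....
DDD.....
........
...BBBBA
...BBBBA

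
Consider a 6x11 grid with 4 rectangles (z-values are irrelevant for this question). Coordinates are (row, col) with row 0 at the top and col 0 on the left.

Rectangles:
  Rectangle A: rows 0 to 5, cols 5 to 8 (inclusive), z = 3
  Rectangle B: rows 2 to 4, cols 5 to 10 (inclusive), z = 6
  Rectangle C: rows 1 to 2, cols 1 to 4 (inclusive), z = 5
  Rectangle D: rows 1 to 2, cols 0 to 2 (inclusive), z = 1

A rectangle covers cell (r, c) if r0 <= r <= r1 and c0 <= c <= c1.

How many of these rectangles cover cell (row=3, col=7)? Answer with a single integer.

Check cell (3,7):
  A: rows 0-5 cols 5-8 -> covers
  B: rows 2-4 cols 5-10 -> covers
  C: rows 1-2 cols 1-4 -> outside (row miss)
  D: rows 1-2 cols 0-2 -> outside (row miss)
Count covering = 2

Answer: 2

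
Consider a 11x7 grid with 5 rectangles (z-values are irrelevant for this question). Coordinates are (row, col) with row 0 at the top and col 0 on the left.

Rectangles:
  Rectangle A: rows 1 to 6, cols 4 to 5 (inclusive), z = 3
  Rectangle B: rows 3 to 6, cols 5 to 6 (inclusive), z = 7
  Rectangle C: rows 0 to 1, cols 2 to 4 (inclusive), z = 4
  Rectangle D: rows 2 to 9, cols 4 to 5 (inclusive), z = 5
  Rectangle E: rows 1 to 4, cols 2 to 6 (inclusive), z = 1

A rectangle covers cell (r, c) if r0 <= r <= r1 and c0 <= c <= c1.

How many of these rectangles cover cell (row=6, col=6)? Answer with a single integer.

Answer: 1

Derivation:
Check cell (6,6):
  A: rows 1-6 cols 4-5 -> outside (col miss)
  B: rows 3-6 cols 5-6 -> covers
  C: rows 0-1 cols 2-4 -> outside (row miss)
  D: rows 2-9 cols 4-5 -> outside (col miss)
  E: rows 1-4 cols 2-6 -> outside (row miss)
Count covering = 1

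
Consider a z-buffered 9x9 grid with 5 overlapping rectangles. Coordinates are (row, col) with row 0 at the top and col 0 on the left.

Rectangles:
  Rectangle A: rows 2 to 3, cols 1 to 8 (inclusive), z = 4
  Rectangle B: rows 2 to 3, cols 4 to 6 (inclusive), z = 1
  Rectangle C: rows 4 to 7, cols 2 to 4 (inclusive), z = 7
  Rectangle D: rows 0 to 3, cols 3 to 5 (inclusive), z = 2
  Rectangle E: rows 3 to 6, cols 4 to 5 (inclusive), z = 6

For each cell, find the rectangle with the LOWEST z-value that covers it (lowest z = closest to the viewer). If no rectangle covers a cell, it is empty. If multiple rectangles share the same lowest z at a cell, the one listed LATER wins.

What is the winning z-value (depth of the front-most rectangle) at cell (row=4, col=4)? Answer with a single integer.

Check cell (4,4):
  A: rows 2-3 cols 1-8 -> outside (row miss)
  B: rows 2-3 cols 4-6 -> outside (row miss)
  C: rows 4-7 cols 2-4 z=7 -> covers; best now C (z=7)
  D: rows 0-3 cols 3-5 -> outside (row miss)
  E: rows 3-6 cols 4-5 z=6 -> covers; best now E (z=6)
Winner: E at z=6

Answer: 6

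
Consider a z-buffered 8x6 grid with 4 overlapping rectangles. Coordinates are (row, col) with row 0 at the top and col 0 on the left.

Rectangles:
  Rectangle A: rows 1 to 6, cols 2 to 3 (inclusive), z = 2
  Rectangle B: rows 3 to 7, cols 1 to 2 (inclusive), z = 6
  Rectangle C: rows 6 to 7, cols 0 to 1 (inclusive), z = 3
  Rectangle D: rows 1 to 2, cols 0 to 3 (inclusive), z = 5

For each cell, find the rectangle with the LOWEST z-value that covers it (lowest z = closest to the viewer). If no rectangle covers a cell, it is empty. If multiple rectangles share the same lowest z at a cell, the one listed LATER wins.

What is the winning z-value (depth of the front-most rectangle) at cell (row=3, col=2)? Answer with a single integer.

Check cell (3,2):
  A: rows 1-6 cols 2-3 z=2 -> covers; best now A (z=2)
  B: rows 3-7 cols 1-2 z=6 -> covers; best now A (z=2)
  C: rows 6-7 cols 0-1 -> outside (row miss)
  D: rows 1-2 cols 0-3 -> outside (row miss)
Winner: A at z=2

Answer: 2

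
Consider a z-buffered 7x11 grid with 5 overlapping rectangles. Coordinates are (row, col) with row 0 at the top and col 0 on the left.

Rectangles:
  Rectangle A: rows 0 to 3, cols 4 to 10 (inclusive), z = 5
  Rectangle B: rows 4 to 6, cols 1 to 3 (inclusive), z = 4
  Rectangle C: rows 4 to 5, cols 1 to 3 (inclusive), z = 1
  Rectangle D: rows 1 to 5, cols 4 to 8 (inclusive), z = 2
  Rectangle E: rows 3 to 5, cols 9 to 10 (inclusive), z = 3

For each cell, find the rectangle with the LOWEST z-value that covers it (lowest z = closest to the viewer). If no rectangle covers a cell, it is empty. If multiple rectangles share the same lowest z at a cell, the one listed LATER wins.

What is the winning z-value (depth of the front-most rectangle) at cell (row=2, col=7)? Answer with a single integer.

Check cell (2,7):
  A: rows 0-3 cols 4-10 z=5 -> covers; best now A (z=5)
  B: rows 4-6 cols 1-3 -> outside (row miss)
  C: rows 4-5 cols 1-3 -> outside (row miss)
  D: rows 1-5 cols 4-8 z=2 -> covers; best now D (z=2)
  E: rows 3-5 cols 9-10 -> outside (row miss)
Winner: D at z=2

Answer: 2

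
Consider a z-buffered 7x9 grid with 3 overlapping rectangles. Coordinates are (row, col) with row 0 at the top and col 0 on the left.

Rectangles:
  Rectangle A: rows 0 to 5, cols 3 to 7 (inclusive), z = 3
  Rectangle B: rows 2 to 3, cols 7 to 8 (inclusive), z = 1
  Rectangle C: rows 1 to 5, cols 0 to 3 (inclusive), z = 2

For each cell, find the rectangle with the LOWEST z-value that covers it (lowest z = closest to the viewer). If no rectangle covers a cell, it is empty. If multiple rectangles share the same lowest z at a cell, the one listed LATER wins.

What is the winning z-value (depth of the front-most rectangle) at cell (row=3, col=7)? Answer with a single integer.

Answer: 1

Derivation:
Check cell (3,7):
  A: rows 0-5 cols 3-7 z=3 -> covers; best now A (z=3)
  B: rows 2-3 cols 7-8 z=1 -> covers; best now B (z=1)
  C: rows 1-5 cols 0-3 -> outside (col miss)
Winner: B at z=1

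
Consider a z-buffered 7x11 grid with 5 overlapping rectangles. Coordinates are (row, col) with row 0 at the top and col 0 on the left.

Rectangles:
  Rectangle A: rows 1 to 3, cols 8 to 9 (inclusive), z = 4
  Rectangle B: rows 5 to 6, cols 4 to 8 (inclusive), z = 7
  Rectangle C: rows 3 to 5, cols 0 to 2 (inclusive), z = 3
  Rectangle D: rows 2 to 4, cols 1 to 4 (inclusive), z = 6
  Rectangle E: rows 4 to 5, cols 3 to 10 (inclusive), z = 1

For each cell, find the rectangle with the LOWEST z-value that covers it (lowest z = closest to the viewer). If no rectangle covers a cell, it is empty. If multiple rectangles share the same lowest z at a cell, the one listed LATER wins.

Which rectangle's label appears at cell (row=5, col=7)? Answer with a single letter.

Answer: E

Derivation:
Check cell (5,7):
  A: rows 1-3 cols 8-9 -> outside (row miss)
  B: rows 5-6 cols 4-8 z=7 -> covers; best now B (z=7)
  C: rows 3-5 cols 0-2 -> outside (col miss)
  D: rows 2-4 cols 1-4 -> outside (row miss)
  E: rows 4-5 cols 3-10 z=1 -> covers; best now E (z=1)
Winner: E at z=1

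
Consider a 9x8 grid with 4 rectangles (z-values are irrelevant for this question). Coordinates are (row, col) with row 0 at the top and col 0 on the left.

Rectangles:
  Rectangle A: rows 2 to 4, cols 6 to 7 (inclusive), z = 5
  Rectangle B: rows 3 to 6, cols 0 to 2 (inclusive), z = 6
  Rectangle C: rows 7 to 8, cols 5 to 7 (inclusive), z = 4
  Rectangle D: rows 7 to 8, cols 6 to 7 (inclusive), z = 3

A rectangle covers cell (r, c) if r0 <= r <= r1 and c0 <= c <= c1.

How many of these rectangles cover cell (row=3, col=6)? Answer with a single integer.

Check cell (3,6):
  A: rows 2-4 cols 6-7 -> covers
  B: rows 3-6 cols 0-2 -> outside (col miss)
  C: rows 7-8 cols 5-7 -> outside (row miss)
  D: rows 7-8 cols 6-7 -> outside (row miss)
Count covering = 1

Answer: 1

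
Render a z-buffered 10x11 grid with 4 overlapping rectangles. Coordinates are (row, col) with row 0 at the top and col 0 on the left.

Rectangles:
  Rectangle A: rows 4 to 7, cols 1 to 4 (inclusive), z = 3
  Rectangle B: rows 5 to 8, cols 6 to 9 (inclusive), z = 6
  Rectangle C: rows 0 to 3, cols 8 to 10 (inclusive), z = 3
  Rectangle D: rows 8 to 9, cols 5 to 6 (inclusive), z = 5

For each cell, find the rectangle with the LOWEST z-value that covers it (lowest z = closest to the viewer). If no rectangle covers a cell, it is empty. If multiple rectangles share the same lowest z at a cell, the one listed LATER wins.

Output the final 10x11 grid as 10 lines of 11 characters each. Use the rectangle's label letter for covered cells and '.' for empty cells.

........CCC
........CCC
........CCC
........CCC
.AAAA......
.AAAA.BBBB.
.AAAA.BBBB.
.AAAA.BBBB.
.....DDBBB.
.....DD....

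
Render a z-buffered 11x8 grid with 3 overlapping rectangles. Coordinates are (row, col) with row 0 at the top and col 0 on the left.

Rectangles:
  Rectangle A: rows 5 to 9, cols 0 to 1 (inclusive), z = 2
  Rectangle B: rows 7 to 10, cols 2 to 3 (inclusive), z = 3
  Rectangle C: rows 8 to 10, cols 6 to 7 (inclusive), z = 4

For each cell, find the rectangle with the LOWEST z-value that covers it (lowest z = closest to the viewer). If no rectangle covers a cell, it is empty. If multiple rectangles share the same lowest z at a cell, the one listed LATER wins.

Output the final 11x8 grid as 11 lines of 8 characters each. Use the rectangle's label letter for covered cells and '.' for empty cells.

........
........
........
........
........
AA......
AA......
AABB....
AABB..CC
AABB..CC
..BB..CC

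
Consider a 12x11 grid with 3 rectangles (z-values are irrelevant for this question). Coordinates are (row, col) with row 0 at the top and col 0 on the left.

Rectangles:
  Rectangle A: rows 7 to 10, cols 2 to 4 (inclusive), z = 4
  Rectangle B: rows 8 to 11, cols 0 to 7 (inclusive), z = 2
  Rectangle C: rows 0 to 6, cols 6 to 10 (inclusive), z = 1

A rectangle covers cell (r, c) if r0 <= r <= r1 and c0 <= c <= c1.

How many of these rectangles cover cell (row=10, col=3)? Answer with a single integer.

Answer: 2

Derivation:
Check cell (10,3):
  A: rows 7-10 cols 2-4 -> covers
  B: rows 8-11 cols 0-7 -> covers
  C: rows 0-6 cols 6-10 -> outside (row miss)
Count covering = 2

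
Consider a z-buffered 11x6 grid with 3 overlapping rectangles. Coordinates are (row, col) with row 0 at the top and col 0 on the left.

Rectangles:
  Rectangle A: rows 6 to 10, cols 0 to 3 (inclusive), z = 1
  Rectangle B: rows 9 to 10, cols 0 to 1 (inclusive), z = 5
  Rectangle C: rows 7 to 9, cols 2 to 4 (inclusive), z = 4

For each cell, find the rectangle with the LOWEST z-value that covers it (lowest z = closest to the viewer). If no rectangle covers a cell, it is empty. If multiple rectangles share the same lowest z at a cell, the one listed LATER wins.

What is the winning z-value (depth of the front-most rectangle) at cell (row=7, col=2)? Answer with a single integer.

Answer: 1

Derivation:
Check cell (7,2):
  A: rows 6-10 cols 0-3 z=1 -> covers; best now A (z=1)
  B: rows 9-10 cols 0-1 -> outside (row miss)
  C: rows 7-9 cols 2-4 z=4 -> covers; best now A (z=1)
Winner: A at z=1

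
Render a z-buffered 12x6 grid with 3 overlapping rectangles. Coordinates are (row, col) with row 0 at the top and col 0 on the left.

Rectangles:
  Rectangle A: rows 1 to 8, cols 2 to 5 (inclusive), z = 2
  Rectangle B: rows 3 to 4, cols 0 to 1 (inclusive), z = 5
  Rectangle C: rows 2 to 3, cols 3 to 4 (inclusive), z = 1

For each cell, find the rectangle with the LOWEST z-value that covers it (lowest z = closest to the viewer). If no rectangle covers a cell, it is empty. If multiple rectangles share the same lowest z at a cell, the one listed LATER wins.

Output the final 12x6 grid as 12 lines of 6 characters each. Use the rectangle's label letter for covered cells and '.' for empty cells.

......
..AAAA
..ACCA
BBACCA
BBAAAA
..AAAA
..AAAA
..AAAA
..AAAA
......
......
......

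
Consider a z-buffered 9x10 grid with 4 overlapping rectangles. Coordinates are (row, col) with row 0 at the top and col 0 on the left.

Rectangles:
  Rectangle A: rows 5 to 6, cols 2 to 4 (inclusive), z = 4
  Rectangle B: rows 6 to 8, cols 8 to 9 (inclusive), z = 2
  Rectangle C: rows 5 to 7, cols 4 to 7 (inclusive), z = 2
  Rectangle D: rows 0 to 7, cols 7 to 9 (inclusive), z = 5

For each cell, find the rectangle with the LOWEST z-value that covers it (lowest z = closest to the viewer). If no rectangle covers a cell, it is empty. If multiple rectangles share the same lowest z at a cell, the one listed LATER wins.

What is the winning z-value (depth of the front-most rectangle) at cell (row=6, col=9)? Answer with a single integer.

Check cell (6,9):
  A: rows 5-6 cols 2-4 -> outside (col miss)
  B: rows 6-8 cols 8-9 z=2 -> covers; best now B (z=2)
  C: rows 5-7 cols 4-7 -> outside (col miss)
  D: rows 0-7 cols 7-9 z=5 -> covers; best now B (z=2)
Winner: B at z=2

Answer: 2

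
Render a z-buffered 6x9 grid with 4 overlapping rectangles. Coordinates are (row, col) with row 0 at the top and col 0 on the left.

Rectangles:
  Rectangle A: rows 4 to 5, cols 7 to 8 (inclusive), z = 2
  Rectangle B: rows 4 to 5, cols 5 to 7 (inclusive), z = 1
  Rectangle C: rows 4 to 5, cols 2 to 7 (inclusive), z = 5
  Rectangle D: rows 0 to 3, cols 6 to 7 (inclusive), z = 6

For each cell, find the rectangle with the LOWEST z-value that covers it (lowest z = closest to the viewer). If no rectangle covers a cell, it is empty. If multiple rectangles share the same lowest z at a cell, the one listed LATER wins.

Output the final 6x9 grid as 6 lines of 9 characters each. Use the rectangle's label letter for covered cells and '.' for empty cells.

......DD.
......DD.
......DD.
......DD.
..CCCBBBA
..CCCBBBA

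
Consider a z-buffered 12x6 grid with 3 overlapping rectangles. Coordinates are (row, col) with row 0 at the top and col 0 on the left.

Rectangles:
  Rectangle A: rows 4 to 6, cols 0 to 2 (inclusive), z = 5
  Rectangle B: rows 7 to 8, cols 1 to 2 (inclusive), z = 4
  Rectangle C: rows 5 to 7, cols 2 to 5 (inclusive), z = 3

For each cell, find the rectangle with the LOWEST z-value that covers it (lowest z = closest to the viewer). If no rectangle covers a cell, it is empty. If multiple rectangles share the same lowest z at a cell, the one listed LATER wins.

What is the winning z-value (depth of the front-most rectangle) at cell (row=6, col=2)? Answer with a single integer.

Check cell (6,2):
  A: rows 4-6 cols 0-2 z=5 -> covers; best now A (z=5)
  B: rows 7-8 cols 1-2 -> outside (row miss)
  C: rows 5-7 cols 2-5 z=3 -> covers; best now C (z=3)
Winner: C at z=3

Answer: 3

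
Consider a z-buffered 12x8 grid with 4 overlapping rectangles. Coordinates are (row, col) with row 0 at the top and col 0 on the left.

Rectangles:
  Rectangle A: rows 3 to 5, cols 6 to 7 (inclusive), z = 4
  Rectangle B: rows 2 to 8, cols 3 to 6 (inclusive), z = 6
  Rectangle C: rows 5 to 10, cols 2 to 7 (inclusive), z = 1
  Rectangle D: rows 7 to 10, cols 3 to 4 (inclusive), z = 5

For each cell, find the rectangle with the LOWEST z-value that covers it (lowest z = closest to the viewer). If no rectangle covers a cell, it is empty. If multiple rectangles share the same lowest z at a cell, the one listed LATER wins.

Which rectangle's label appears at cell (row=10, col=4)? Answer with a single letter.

Check cell (10,4):
  A: rows 3-5 cols 6-7 -> outside (row miss)
  B: rows 2-8 cols 3-6 -> outside (row miss)
  C: rows 5-10 cols 2-7 z=1 -> covers; best now C (z=1)
  D: rows 7-10 cols 3-4 z=5 -> covers; best now C (z=1)
Winner: C at z=1

Answer: C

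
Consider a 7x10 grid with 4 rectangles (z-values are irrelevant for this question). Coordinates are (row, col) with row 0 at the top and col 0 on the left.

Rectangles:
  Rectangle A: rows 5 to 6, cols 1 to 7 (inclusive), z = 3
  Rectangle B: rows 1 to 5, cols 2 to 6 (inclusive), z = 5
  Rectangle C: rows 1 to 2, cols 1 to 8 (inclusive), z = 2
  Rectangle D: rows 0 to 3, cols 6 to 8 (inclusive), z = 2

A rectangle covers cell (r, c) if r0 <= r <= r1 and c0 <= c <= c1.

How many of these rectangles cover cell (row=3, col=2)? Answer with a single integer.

Answer: 1

Derivation:
Check cell (3,2):
  A: rows 5-6 cols 1-7 -> outside (row miss)
  B: rows 1-5 cols 2-6 -> covers
  C: rows 1-2 cols 1-8 -> outside (row miss)
  D: rows 0-3 cols 6-8 -> outside (col miss)
Count covering = 1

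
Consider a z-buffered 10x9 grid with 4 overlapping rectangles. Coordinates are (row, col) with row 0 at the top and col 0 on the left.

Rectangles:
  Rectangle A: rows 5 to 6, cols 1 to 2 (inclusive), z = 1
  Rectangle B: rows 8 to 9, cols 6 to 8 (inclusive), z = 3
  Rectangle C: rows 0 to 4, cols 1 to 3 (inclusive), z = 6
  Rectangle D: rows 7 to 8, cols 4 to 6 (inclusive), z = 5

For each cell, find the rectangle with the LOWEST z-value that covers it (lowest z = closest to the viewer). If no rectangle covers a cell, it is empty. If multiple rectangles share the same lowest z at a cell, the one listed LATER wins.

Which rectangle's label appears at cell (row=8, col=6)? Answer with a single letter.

Answer: B

Derivation:
Check cell (8,6):
  A: rows 5-6 cols 1-2 -> outside (row miss)
  B: rows 8-9 cols 6-8 z=3 -> covers; best now B (z=3)
  C: rows 0-4 cols 1-3 -> outside (row miss)
  D: rows 7-8 cols 4-6 z=5 -> covers; best now B (z=3)
Winner: B at z=3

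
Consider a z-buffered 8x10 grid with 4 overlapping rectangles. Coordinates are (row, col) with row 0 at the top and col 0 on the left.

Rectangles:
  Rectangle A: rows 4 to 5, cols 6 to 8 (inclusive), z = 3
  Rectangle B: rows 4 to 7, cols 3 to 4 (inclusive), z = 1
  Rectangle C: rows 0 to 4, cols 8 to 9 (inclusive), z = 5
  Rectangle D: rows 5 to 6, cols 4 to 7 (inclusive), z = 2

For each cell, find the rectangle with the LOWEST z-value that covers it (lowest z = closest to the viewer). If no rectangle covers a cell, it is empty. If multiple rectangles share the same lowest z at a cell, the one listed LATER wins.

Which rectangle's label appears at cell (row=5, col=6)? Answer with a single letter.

Check cell (5,6):
  A: rows 4-5 cols 6-8 z=3 -> covers; best now A (z=3)
  B: rows 4-7 cols 3-4 -> outside (col miss)
  C: rows 0-4 cols 8-9 -> outside (row miss)
  D: rows 5-6 cols 4-7 z=2 -> covers; best now D (z=2)
Winner: D at z=2

Answer: D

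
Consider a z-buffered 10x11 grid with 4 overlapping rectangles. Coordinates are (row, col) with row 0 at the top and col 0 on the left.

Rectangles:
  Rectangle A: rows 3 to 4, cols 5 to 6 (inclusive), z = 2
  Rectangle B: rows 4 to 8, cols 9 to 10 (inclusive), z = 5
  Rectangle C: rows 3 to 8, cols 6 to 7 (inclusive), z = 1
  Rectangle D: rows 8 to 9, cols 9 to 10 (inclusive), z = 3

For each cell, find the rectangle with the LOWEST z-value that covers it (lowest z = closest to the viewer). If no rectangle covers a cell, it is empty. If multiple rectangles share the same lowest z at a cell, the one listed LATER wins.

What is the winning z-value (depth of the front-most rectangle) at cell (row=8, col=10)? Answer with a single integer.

Check cell (8,10):
  A: rows 3-4 cols 5-6 -> outside (row miss)
  B: rows 4-8 cols 9-10 z=5 -> covers; best now B (z=5)
  C: rows 3-8 cols 6-7 -> outside (col miss)
  D: rows 8-9 cols 9-10 z=3 -> covers; best now D (z=3)
Winner: D at z=3

Answer: 3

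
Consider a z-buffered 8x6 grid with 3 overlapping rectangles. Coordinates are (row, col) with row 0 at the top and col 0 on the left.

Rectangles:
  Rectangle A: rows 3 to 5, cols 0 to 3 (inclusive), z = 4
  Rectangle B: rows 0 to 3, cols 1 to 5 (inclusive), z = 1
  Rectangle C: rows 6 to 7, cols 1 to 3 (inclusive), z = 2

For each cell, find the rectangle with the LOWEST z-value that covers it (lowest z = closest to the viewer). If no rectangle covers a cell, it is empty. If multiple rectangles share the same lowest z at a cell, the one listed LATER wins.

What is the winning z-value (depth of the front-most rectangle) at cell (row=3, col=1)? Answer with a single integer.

Answer: 1

Derivation:
Check cell (3,1):
  A: rows 3-5 cols 0-3 z=4 -> covers; best now A (z=4)
  B: rows 0-3 cols 1-5 z=1 -> covers; best now B (z=1)
  C: rows 6-7 cols 1-3 -> outside (row miss)
Winner: B at z=1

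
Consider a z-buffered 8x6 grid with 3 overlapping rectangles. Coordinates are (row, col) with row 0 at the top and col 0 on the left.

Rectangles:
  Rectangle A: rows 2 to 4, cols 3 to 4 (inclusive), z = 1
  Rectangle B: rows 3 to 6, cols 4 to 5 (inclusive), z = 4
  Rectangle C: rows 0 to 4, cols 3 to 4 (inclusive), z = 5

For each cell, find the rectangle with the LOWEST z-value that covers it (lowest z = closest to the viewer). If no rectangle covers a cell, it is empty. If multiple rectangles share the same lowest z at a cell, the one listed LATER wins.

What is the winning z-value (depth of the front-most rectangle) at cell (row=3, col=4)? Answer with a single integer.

Check cell (3,4):
  A: rows 2-4 cols 3-4 z=1 -> covers; best now A (z=1)
  B: rows 3-6 cols 4-5 z=4 -> covers; best now A (z=1)
  C: rows 0-4 cols 3-4 z=5 -> covers; best now A (z=1)
Winner: A at z=1

Answer: 1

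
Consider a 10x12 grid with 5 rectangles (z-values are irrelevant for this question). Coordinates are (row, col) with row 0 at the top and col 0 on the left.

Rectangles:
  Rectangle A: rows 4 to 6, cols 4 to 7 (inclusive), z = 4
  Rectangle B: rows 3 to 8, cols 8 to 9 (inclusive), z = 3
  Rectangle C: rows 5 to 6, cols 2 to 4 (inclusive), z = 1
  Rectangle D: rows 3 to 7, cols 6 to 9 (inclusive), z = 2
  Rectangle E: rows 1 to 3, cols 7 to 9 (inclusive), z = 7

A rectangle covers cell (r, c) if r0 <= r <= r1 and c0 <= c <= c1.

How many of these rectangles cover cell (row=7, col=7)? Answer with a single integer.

Answer: 1

Derivation:
Check cell (7,7):
  A: rows 4-6 cols 4-7 -> outside (row miss)
  B: rows 3-8 cols 8-9 -> outside (col miss)
  C: rows 5-6 cols 2-4 -> outside (row miss)
  D: rows 3-7 cols 6-9 -> covers
  E: rows 1-3 cols 7-9 -> outside (row miss)
Count covering = 1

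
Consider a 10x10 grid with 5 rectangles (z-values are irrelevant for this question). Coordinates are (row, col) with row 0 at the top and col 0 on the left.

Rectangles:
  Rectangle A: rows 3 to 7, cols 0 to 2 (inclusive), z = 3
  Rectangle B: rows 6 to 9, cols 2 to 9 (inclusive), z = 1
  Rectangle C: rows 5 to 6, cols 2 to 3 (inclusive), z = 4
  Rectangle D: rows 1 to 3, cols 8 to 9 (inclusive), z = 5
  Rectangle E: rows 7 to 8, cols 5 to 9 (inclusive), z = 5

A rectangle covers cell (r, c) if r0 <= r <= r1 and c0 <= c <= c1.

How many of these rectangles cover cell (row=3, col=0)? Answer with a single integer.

Answer: 1

Derivation:
Check cell (3,0):
  A: rows 3-7 cols 0-2 -> covers
  B: rows 6-9 cols 2-9 -> outside (row miss)
  C: rows 5-6 cols 2-3 -> outside (row miss)
  D: rows 1-3 cols 8-9 -> outside (col miss)
  E: rows 7-8 cols 5-9 -> outside (row miss)
Count covering = 1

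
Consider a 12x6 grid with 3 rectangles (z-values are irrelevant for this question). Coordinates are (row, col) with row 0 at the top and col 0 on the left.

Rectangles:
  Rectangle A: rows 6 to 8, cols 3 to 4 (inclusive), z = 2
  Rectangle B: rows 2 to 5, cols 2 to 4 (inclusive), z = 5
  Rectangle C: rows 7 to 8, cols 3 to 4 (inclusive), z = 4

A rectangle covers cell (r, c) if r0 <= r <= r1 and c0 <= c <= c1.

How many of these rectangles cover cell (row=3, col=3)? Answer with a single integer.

Check cell (3,3):
  A: rows 6-8 cols 3-4 -> outside (row miss)
  B: rows 2-5 cols 2-4 -> covers
  C: rows 7-8 cols 3-4 -> outside (row miss)
Count covering = 1

Answer: 1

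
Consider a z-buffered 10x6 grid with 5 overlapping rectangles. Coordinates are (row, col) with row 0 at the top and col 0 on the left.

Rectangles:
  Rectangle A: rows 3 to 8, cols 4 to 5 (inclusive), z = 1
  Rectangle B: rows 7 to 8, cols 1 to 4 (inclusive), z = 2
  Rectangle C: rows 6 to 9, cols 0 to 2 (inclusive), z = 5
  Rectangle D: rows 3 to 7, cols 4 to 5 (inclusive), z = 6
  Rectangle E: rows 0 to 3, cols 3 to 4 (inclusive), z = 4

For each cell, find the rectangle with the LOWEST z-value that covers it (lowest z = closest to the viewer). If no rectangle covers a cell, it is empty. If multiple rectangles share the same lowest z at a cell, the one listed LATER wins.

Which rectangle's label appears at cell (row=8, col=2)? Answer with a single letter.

Answer: B

Derivation:
Check cell (8,2):
  A: rows 3-8 cols 4-5 -> outside (col miss)
  B: rows 7-8 cols 1-4 z=2 -> covers; best now B (z=2)
  C: rows 6-9 cols 0-2 z=5 -> covers; best now B (z=2)
  D: rows 3-7 cols 4-5 -> outside (row miss)
  E: rows 0-3 cols 3-4 -> outside (row miss)
Winner: B at z=2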